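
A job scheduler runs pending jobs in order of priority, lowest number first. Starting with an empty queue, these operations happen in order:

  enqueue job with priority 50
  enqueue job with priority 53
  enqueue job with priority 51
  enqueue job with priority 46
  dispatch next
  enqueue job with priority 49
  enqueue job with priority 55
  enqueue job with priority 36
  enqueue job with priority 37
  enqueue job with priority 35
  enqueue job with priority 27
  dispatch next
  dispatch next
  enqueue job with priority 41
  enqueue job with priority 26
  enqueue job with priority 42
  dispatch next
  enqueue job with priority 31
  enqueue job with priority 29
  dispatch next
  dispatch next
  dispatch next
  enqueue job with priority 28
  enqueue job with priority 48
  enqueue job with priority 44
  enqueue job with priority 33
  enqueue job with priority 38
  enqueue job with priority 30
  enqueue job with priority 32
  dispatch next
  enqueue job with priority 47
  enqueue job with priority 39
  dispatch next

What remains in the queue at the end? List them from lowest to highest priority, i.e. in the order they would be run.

insert 50 → {50}
insert 53 → {50, 53}
insert 51 → {50, 51, 53}
insert 46 → {46, 50, 51, 53}
dispatch next → 46; now {50, 51, 53}
insert 49 → {49, 50, 51, 53}
insert 55 → {49, 50, 51, 53, 55}
insert 36 → {36, 49, 50, 51, 53, 55}
insert 37 → {36, 37, 49, 50, 51, 53, 55}
insert 35 → {35, 36, 37, 49, 50, 51, 53, 55}
insert 27 → {27, 35, 36, 37, 49, 50, 51, 53, 55}
dispatch next → 27; now {35, 36, 37, 49, 50, 51, 53, 55}
dispatch next → 35; now {36, 37, 49, 50, 51, 53, 55}
insert 41 → {36, 37, 41, 49, 50, 51, 53, 55}
insert 26 → {26, 36, 37, 41, 49, 50, 51, 53, 55}
insert 42 → {26, 36, 37, 41, 42, 49, 50, 51, 53, 55}
dispatch next → 26; now {36, 37, 41, 42, 49, 50, 51, 53, 55}
insert 31 → {31, 36, 37, 41, 42, 49, 50, 51, 53, 55}
insert 29 → {29, 31, 36, 37, 41, 42, 49, 50, 51, 53, 55}
dispatch next → 29; now {31, 36, 37, 41, 42, 49, 50, 51, 53, 55}
dispatch next → 31; now {36, 37, 41, 42, 49, 50, 51, 53, 55}
dispatch next → 36; now {37, 41, 42, 49, 50, 51, 53, 55}
insert 28 → {28, 37, 41, 42, 49, 50, 51, 53, 55}
insert 48 → {28, 37, 41, 42, 48, 49, 50, 51, 53, 55}
insert 44 → {28, 37, 41, 42, 44, 48, 49, 50, 51, 53, 55}
insert 33 → {28, 33, 37, 41, 42, 44, 48, 49, 50, 51, 53, 55}
insert 38 → {28, 33, 37, 38, 41, 42, 44, 48, 49, 50, 51, 53, 55}
insert 30 → {28, 30, 33, 37, 38, 41, 42, 44, 48, 49, 50, 51, 53, 55}
insert 32 → {28, 30, 32, 33, 37, 38, 41, 42, 44, 48, 49, 50, 51, 53, 55}
dispatch next → 28; now {30, 32, 33, 37, 38, 41, 42, 44, 48, 49, 50, 51, 53, 55}
insert 47 → {30, 32, 33, 37, 38, 41, 42, 44, 47, 48, 49, 50, 51, 53, 55}
insert 39 → {30, 32, 33, 37, 38, 39, 41, 42, 44, 47, 48, 49, 50, 51, 53, 55}
dispatch next → 30; now {32, 33, 37, 38, 39, 41, 42, 44, 47, 48, 49, 50, 51, 53, 55}

32, 33, 37, 38, 39, 41, 42, 44, 47, 48, 49, 50, 51, 53, 55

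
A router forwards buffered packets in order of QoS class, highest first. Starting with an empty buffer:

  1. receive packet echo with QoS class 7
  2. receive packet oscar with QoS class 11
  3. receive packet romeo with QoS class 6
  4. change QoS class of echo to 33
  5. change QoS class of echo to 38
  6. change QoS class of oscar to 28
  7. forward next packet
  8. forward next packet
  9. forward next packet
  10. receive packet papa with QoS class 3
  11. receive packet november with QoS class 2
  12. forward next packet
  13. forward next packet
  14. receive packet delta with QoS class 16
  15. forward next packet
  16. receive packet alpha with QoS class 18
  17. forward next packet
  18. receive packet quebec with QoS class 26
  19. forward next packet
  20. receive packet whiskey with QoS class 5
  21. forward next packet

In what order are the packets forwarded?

[echo, oscar, romeo, papa, november, delta, alpha, quebec, whiskey]

add echo (QoS class 7) → {echo:7}
add oscar (QoS class 11) → {oscar:11, echo:7}
add romeo (QoS class 6) → {oscar:11, echo:7, romeo:6}
update echo to QoS class 33 → {echo:33, oscar:11, romeo:6}
update echo to QoS class 38 → {echo:38, oscar:11, romeo:6}
update oscar to QoS class 28 → {echo:38, oscar:28, romeo:6}
forward next packet → echo; now {oscar:28, romeo:6}
forward next packet → oscar; now {romeo:6}
forward next packet → romeo; now {}
add papa (QoS class 3) → {papa:3}
add november (QoS class 2) → {papa:3, november:2}
forward next packet → papa; now {november:2}
forward next packet → november; now {}
add delta (QoS class 16) → {delta:16}
forward next packet → delta; now {}
add alpha (QoS class 18) → {alpha:18}
forward next packet → alpha; now {}
add quebec (QoS class 26) → {quebec:26}
forward next packet → quebec; now {}
add whiskey (QoS class 5) → {whiskey:5}
forward next packet → whiskey; now {}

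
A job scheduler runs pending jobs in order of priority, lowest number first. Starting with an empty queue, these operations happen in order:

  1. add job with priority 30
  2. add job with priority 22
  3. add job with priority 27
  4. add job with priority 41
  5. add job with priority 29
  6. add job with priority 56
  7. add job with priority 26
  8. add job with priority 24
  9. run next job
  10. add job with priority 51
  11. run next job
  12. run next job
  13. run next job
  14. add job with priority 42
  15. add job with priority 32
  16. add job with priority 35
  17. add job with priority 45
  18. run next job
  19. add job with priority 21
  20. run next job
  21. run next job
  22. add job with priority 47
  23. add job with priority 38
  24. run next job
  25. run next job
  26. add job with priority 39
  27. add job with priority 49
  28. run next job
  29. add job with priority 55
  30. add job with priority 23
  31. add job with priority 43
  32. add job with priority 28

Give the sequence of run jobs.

22, 24, 26, 27, 29, 21, 30, 32, 35, 38

insert 30 → {30}
insert 22 → {22, 30}
insert 27 → {22, 27, 30}
insert 41 → {22, 27, 30, 41}
insert 29 → {22, 27, 29, 30, 41}
insert 56 → {22, 27, 29, 30, 41, 56}
insert 26 → {22, 26, 27, 29, 30, 41, 56}
insert 24 → {22, 24, 26, 27, 29, 30, 41, 56}
run next job → 22; now {24, 26, 27, 29, 30, 41, 56}
insert 51 → {24, 26, 27, 29, 30, 41, 51, 56}
run next job → 24; now {26, 27, 29, 30, 41, 51, 56}
run next job → 26; now {27, 29, 30, 41, 51, 56}
run next job → 27; now {29, 30, 41, 51, 56}
insert 42 → {29, 30, 41, 42, 51, 56}
insert 32 → {29, 30, 32, 41, 42, 51, 56}
insert 35 → {29, 30, 32, 35, 41, 42, 51, 56}
insert 45 → {29, 30, 32, 35, 41, 42, 45, 51, 56}
run next job → 29; now {30, 32, 35, 41, 42, 45, 51, 56}
insert 21 → {21, 30, 32, 35, 41, 42, 45, 51, 56}
run next job → 21; now {30, 32, 35, 41, 42, 45, 51, 56}
run next job → 30; now {32, 35, 41, 42, 45, 51, 56}
insert 47 → {32, 35, 41, 42, 45, 47, 51, 56}
insert 38 → {32, 35, 38, 41, 42, 45, 47, 51, 56}
run next job → 32; now {35, 38, 41, 42, 45, 47, 51, 56}
run next job → 35; now {38, 41, 42, 45, 47, 51, 56}
insert 39 → {38, 39, 41, 42, 45, 47, 51, 56}
insert 49 → {38, 39, 41, 42, 45, 47, 49, 51, 56}
run next job → 38; now {39, 41, 42, 45, 47, 49, 51, 56}
insert 55 → {39, 41, 42, 45, 47, 49, 51, 55, 56}
insert 23 → {23, 39, 41, 42, 45, 47, 49, 51, 55, 56}
insert 43 → {23, 39, 41, 42, 43, 45, 47, 49, 51, 55, 56}
insert 28 → {23, 28, 39, 41, 42, 43, 45, 47, 49, 51, 55, 56}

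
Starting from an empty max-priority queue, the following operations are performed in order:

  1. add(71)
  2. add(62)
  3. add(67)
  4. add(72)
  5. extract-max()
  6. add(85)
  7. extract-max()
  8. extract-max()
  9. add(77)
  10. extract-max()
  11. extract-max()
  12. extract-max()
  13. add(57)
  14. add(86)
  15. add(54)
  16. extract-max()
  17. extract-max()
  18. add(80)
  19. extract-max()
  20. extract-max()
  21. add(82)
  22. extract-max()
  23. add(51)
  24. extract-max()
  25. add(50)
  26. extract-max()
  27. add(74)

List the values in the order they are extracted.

insert 71 → {71}
insert 62 → {71, 62}
insert 67 → {71, 67, 62}
insert 72 → {72, 71, 67, 62}
extract-max → 72; now {71, 67, 62}
insert 85 → {85, 71, 67, 62}
extract-max → 85; now {71, 67, 62}
extract-max → 71; now {67, 62}
insert 77 → {77, 67, 62}
extract-max → 77; now {67, 62}
extract-max → 67; now {62}
extract-max → 62; now {}
insert 57 → {57}
insert 86 → {86, 57}
insert 54 → {86, 57, 54}
extract-max → 86; now {57, 54}
extract-max → 57; now {54}
insert 80 → {80, 54}
extract-max → 80; now {54}
extract-max → 54; now {}
insert 82 → {82}
extract-max → 82; now {}
insert 51 → {51}
extract-max → 51; now {}
insert 50 → {50}
extract-max → 50; now {}
insert 74 → {74}

72 → 85 → 71 → 77 → 67 → 62 → 86 → 57 → 80 → 54 → 82 → 51 → 50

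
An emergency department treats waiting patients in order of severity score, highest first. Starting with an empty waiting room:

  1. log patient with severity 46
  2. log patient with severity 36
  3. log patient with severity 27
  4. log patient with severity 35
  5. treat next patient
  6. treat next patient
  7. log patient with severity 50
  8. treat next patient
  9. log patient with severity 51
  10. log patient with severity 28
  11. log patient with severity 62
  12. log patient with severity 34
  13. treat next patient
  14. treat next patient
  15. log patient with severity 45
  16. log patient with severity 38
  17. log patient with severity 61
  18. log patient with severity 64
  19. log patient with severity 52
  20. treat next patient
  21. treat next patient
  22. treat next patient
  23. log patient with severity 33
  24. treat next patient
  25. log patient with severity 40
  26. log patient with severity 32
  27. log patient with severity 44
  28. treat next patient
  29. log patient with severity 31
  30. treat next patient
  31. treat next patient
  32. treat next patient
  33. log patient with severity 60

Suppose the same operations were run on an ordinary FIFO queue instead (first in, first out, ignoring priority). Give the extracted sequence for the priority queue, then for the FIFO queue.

insert 46 → {46}
insert 36 → {46, 36}
insert 27 → {46, 36, 27}
insert 35 → {46, 36, 35, 27}
treat next patient → 46; now {36, 35, 27}
treat next patient → 36; now {35, 27}
insert 50 → {50, 35, 27}
treat next patient → 50; now {35, 27}
insert 51 → {51, 35, 27}
insert 28 → {51, 35, 28, 27}
insert 62 → {62, 51, 35, 28, 27}
insert 34 → {62, 51, 35, 34, 28, 27}
treat next patient → 62; now {51, 35, 34, 28, 27}
treat next patient → 51; now {35, 34, 28, 27}
insert 45 → {45, 35, 34, 28, 27}
insert 38 → {45, 38, 35, 34, 28, 27}
insert 61 → {61, 45, 38, 35, 34, 28, 27}
insert 64 → {64, 61, 45, 38, 35, 34, 28, 27}
insert 52 → {64, 61, 52, 45, 38, 35, 34, 28, 27}
treat next patient → 64; now {61, 52, 45, 38, 35, 34, 28, 27}
treat next patient → 61; now {52, 45, 38, 35, 34, 28, 27}
treat next patient → 52; now {45, 38, 35, 34, 28, 27}
insert 33 → {45, 38, 35, 34, 33, 28, 27}
treat next patient → 45; now {38, 35, 34, 33, 28, 27}
insert 40 → {40, 38, 35, 34, 33, 28, 27}
insert 32 → {40, 38, 35, 34, 33, 32, 28, 27}
insert 44 → {44, 40, 38, 35, 34, 33, 32, 28, 27}
treat next patient → 44; now {40, 38, 35, 34, 33, 32, 28, 27}
insert 31 → {40, 38, 35, 34, 33, 32, 31, 28, 27}
treat next patient → 40; now {38, 35, 34, 33, 32, 31, 28, 27}
treat next patient → 38; now {35, 34, 33, 32, 31, 28, 27}
treat next patient → 35; now {34, 33, 32, 31, 28, 27}
insert 60 → {60, 34, 33, 32, 31, 28, 27}

priority queue: 46, 36, 50, 62, 51, 64, 61, 52, 45, 44, 40, 38, 35; FIFO queue: [46, 36, 27, 35, 50, 51, 28, 62, 34, 45, 38, 61, 64]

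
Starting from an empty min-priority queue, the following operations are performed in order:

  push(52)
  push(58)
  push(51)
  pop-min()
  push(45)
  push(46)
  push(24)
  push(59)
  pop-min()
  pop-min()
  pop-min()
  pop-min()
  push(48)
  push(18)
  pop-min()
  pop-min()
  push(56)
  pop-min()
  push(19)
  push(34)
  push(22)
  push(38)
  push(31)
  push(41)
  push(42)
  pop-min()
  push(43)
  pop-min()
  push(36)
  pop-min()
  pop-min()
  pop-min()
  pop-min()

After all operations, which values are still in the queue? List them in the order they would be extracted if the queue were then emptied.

41, 42, 43, 58, 59

insert 52 → {52}
insert 58 → {52, 58}
insert 51 → {51, 52, 58}
pop-min → 51; now {52, 58}
insert 45 → {45, 52, 58}
insert 46 → {45, 46, 52, 58}
insert 24 → {24, 45, 46, 52, 58}
insert 59 → {24, 45, 46, 52, 58, 59}
pop-min → 24; now {45, 46, 52, 58, 59}
pop-min → 45; now {46, 52, 58, 59}
pop-min → 46; now {52, 58, 59}
pop-min → 52; now {58, 59}
insert 48 → {48, 58, 59}
insert 18 → {18, 48, 58, 59}
pop-min → 18; now {48, 58, 59}
pop-min → 48; now {58, 59}
insert 56 → {56, 58, 59}
pop-min → 56; now {58, 59}
insert 19 → {19, 58, 59}
insert 34 → {19, 34, 58, 59}
insert 22 → {19, 22, 34, 58, 59}
insert 38 → {19, 22, 34, 38, 58, 59}
insert 31 → {19, 22, 31, 34, 38, 58, 59}
insert 41 → {19, 22, 31, 34, 38, 41, 58, 59}
insert 42 → {19, 22, 31, 34, 38, 41, 42, 58, 59}
pop-min → 19; now {22, 31, 34, 38, 41, 42, 58, 59}
insert 43 → {22, 31, 34, 38, 41, 42, 43, 58, 59}
pop-min → 22; now {31, 34, 38, 41, 42, 43, 58, 59}
insert 36 → {31, 34, 36, 38, 41, 42, 43, 58, 59}
pop-min → 31; now {34, 36, 38, 41, 42, 43, 58, 59}
pop-min → 34; now {36, 38, 41, 42, 43, 58, 59}
pop-min → 36; now {38, 41, 42, 43, 58, 59}
pop-min → 38; now {41, 42, 43, 58, 59}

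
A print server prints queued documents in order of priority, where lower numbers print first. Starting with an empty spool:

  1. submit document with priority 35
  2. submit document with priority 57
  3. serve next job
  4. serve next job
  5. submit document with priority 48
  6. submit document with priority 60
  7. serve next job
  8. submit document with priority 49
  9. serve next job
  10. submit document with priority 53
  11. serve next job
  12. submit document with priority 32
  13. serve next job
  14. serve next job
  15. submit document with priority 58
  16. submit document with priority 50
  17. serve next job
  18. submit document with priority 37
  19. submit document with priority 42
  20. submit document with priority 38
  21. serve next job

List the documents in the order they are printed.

35 → 57 → 48 → 49 → 53 → 32 → 60 → 50 → 37

insert 35 → {35}
insert 57 → {35, 57}
serve next job → 35; now {57}
serve next job → 57; now {}
insert 48 → {48}
insert 60 → {48, 60}
serve next job → 48; now {60}
insert 49 → {49, 60}
serve next job → 49; now {60}
insert 53 → {53, 60}
serve next job → 53; now {60}
insert 32 → {32, 60}
serve next job → 32; now {60}
serve next job → 60; now {}
insert 58 → {58}
insert 50 → {50, 58}
serve next job → 50; now {58}
insert 37 → {37, 58}
insert 42 → {37, 42, 58}
insert 38 → {37, 38, 42, 58}
serve next job → 37; now {38, 42, 58}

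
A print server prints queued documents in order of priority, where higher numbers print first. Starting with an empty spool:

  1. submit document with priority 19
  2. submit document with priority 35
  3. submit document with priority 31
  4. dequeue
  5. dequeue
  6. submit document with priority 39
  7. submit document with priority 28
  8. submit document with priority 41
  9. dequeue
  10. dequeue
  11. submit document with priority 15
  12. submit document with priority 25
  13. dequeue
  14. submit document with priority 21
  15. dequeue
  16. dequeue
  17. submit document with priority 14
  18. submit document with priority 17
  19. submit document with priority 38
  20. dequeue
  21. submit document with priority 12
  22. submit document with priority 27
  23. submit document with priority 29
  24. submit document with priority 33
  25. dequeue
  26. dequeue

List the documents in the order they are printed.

insert 19 → {19}
insert 35 → {35, 19}
insert 31 → {35, 31, 19}
dequeue → 35; now {31, 19}
dequeue → 31; now {19}
insert 39 → {39, 19}
insert 28 → {39, 28, 19}
insert 41 → {41, 39, 28, 19}
dequeue → 41; now {39, 28, 19}
dequeue → 39; now {28, 19}
insert 15 → {28, 19, 15}
insert 25 → {28, 25, 19, 15}
dequeue → 28; now {25, 19, 15}
insert 21 → {25, 21, 19, 15}
dequeue → 25; now {21, 19, 15}
dequeue → 21; now {19, 15}
insert 14 → {19, 15, 14}
insert 17 → {19, 17, 15, 14}
insert 38 → {38, 19, 17, 15, 14}
dequeue → 38; now {19, 17, 15, 14}
insert 12 → {19, 17, 15, 14, 12}
insert 27 → {27, 19, 17, 15, 14, 12}
insert 29 → {29, 27, 19, 17, 15, 14, 12}
insert 33 → {33, 29, 27, 19, 17, 15, 14, 12}
dequeue → 33; now {29, 27, 19, 17, 15, 14, 12}
dequeue → 29; now {27, 19, 17, 15, 14, 12}

35 → 31 → 41 → 39 → 28 → 25 → 21 → 38 → 33 → 29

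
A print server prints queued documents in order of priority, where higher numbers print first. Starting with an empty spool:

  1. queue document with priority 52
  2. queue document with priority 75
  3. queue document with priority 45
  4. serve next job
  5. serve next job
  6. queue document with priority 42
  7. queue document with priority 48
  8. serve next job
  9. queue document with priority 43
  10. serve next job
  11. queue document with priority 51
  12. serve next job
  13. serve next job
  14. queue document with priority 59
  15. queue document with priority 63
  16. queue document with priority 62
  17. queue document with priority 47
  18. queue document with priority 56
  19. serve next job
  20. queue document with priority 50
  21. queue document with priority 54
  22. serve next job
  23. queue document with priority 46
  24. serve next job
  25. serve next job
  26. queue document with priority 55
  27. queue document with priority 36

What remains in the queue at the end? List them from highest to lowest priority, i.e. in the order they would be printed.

55 → 54 → 50 → 47 → 46 → 42 → 36

insert 52 → {52}
insert 75 → {75, 52}
insert 45 → {75, 52, 45}
serve next job → 75; now {52, 45}
serve next job → 52; now {45}
insert 42 → {45, 42}
insert 48 → {48, 45, 42}
serve next job → 48; now {45, 42}
insert 43 → {45, 43, 42}
serve next job → 45; now {43, 42}
insert 51 → {51, 43, 42}
serve next job → 51; now {43, 42}
serve next job → 43; now {42}
insert 59 → {59, 42}
insert 63 → {63, 59, 42}
insert 62 → {63, 62, 59, 42}
insert 47 → {63, 62, 59, 47, 42}
insert 56 → {63, 62, 59, 56, 47, 42}
serve next job → 63; now {62, 59, 56, 47, 42}
insert 50 → {62, 59, 56, 50, 47, 42}
insert 54 → {62, 59, 56, 54, 50, 47, 42}
serve next job → 62; now {59, 56, 54, 50, 47, 42}
insert 46 → {59, 56, 54, 50, 47, 46, 42}
serve next job → 59; now {56, 54, 50, 47, 46, 42}
serve next job → 56; now {54, 50, 47, 46, 42}
insert 55 → {55, 54, 50, 47, 46, 42}
insert 36 → {55, 54, 50, 47, 46, 42, 36}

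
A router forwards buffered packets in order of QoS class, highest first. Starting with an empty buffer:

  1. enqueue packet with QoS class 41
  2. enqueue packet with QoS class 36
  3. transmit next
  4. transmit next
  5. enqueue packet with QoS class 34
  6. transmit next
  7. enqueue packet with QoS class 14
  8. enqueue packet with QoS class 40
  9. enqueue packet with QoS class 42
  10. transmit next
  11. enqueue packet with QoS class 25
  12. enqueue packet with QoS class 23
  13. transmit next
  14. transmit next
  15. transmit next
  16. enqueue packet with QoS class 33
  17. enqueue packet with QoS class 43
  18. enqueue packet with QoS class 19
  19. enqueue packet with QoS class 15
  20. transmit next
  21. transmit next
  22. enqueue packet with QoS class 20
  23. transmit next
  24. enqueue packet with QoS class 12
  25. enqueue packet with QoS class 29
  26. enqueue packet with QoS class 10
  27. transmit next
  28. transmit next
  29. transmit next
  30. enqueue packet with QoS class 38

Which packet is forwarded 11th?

29

insert 41 → {41}
insert 36 → {41, 36}
transmit next → 41; now {36}
transmit next → 36; now {}
insert 34 → {34}
transmit next → 34; now {}
insert 14 → {14}
insert 40 → {40, 14}
insert 42 → {42, 40, 14}
transmit next → 42; now {40, 14}
insert 25 → {40, 25, 14}
insert 23 → {40, 25, 23, 14}
transmit next → 40; now {25, 23, 14}
transmit next → 25; now {23, 14}
transmit next → 23; now {14}
insert 33 → {33, 14}
insert 43 → {43, 33, 14}
insert 19 → {43, 33, 19, 14}
insert 15 → {43, 33, 19, 15, 14}
transmit next → 43; now {33, 19, 15, 14}
transmit next → 33; now {19, 15, 14}
insert 20 → {20, 19, 15, 14}
transmit next → 20; now {19, 15, 14}
insert 12 → {19, 15, 14, 12}
insert 29 → {29, 19, 15, 14, 12}
insert 10 → {29, 19, 15, 14, 12, 10}
transmit next → 29; now {19, 15, 14, 12, 10}
transmit next → 19; now {15, 14, 12, 10}
transmit next → 15; now {14, 12, 10}
insert 38 → {38, 14, 12, 10}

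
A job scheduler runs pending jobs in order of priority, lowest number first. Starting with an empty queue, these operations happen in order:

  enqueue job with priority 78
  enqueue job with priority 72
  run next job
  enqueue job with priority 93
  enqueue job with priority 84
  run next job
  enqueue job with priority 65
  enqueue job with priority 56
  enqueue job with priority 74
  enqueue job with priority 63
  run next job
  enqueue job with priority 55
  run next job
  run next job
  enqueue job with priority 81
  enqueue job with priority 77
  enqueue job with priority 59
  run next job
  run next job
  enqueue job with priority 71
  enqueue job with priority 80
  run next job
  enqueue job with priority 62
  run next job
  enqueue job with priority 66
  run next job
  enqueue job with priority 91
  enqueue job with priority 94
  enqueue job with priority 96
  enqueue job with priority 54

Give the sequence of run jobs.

72 → 78 → 56 → 55 → 63 → 59 → 65 → 71 → 62 → 66

insert 78 → {78}
insert 72 → {72, 78}
run next job → 72; now {78}
insert 93 → {78, 93}
insert 84 → {78, 84, 93}
run next job → 78; now {84, 93}
insert 65 → {65, 84, 93}
insert 56 → {56, 65, 84, 93}
insert 74 → {56, 65, 74, 84, 93}
insert 63 → {56, 63, 65, 74, 84, 93}
run next job → 56; now {63, 65, 74, 84, 93}
insert 55 → {55, 63, 65, 74, 84, 93}
run next job → 55; now {63, 65, 74, 84, 93}
run next job → 63; now {65, 74, 84, 93}
insert 81 → {65, 74, 81, 84, 93}
insert 77 → {65, 74, 77, 81, 84, 93}
insert 59 → {59, 65, 74, 77, 81, 84, 93}
run next job → 59; now {65, 74, 77, 81, 84, 93}
run next job → 65; now {74, 77, 81, 84, 93}
insert 71 → {71, 74, 77, 81, 84, 93}
insert 80 → {71, 74, 77, 80, 81, 84, 93}
run next job → 71; now {74, 77, 80, 81, 84, 93}
insert 62 → {62, 74, 77, 80, 81, 84, 93}
run next job → 62; now {74, 77, 80, 81, 84, 93}
insert 66 → {66, 74, 77, 80, 81, 84, 93}
run next job → 66; now {74, 77, 80, 81, 84, 93}
insert 91 → {74, 77, 80, 81, 84, 91, 93}
insert 94 → {74, 77, 80, 81, 84, 91, 93, 94}
insert 96 → {74, 77, 80, 81, 84, 91, 93, 94, 96}
insert 54 → {54, 74, 77, 80, 81, 84, 91, 93, 94, 96}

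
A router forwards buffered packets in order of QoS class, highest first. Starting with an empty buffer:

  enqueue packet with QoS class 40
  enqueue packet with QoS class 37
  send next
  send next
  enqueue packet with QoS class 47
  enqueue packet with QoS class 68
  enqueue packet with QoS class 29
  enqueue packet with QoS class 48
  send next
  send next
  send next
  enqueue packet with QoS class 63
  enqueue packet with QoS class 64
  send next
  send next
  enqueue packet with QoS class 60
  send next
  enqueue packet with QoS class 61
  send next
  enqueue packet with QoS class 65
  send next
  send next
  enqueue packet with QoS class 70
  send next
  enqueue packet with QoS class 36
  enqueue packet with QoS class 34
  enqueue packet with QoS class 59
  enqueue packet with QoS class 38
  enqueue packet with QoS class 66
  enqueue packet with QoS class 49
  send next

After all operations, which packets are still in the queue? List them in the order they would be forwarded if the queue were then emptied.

insert 40 → {40}
insert 37 → {40, 37}
send next → 40; now {37}
send next → 37; now {}
insert 47 → {47}
insert 68 → {68, 47}
insert 29 → {68, 47, 29}
insert 48 → {68, 48, 47, 29}
send next → 68; now {48, 47, 29}
send next → 48; now {47, 29}
send next → 47; now {29}
insert 63 → {63, 29}
insert 64 → {64, 63, 29}
send next → 64; now {63, 29}
send next → 63; now {29}
insert 60 → {60, 29}
send next → 60; now {29}
insert 61 → {61, 29}
send next → 61; now {29}
insert 65 → {65, 29}
send next → 65; now {29}
send next → 29; now {}
insert 70 → {70}
send next → 70; now {}
insert 36 → {36}
insert 34 → {36, 34}
insert 59 → {59, 36, 34}
insert 38 → {59, 38, 36, 34}
insert 66 → {66, 59, 38, 36, 34}
insert 49 → {66, 59, 49, 38, 36, 34}
send next → 66; now {59, 49, 38, 36, 34}

59, 49, 38, 36, 34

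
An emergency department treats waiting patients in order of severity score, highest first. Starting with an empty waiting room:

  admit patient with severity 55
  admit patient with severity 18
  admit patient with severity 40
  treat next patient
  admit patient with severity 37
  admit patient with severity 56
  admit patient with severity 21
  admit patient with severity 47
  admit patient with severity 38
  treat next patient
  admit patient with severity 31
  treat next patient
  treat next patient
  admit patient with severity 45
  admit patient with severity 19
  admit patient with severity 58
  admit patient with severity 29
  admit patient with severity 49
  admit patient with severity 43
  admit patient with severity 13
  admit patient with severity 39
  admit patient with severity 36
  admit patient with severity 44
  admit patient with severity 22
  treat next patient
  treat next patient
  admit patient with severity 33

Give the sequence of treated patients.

insert 55 → {55}
insert 18 → {55, 18}
insert 40 → {55, 40, 18}
treat next patient → 55; now {40, 18}
insert 37 → {40, 37, 18}
insert 56 → {56, 40, 37, 18}
insert 21 → {56, 40, 37, 21, 18}
insert 47 → {56, 47, 40, 37, 21, 18}
insert 38 → {56, 47, 40, 38, 37, 21, 18}
treat next patient → 56; now {47, 40, 38, 37, 21, 18}
insert 31 → {47, 40, 38, 37, 31, 21, 18}
treat next patient → 47; now {40, 38, 37, 31, 21, 18}
treat next patient → 40; now {38, 37, 31, 21, 18}
insert 45 → {45, 38, 37, 31, 21, 18}
insert 19 → {45, 38, 37, 31, 21, 19, 18}
insert 58 → {58, 45, 38, 37, 31, 21, 19, 18}
insert 29 → {58, 45, 38, 37, 31, 29, 21, 19, 18}
insert 49 → {58, 49, 45, 38, 37, 31, 29, 21, 19, 18}
insert 43 → {58, 49, 45, 43, 38, 37, 31, 29, 21, 19, 18}
insert 13 → {58, 49, 45, 43, 38, 37, 31, 29, 21, 19, 18, 13}
insert 39 → {58, 49, 45, 43, 39, 38, 37, 31, 29, 21, 19, 18, 13}
insert 36 → {58, 49, 45, 43, 39, 38, 37, 36, 31, 29, 21, 19, 18, 13}
insert 44 → {58, 49, 45, 44, 43, 39, 38, 37, 36, 31, 29, 21, 19, 18, 13}
insert 22 → {58, 49, 45, 44, 43, 39, 38, 37, 36, 31, 29, 22, 21, 19, 18, 13}
treat next patient → 58; now {49, 45, 44, 43, 39, 38, 37, 36, 31, 29, 22, 21, 19, 18, 13}
treat next patient → 49; now {45, 44, 43, 39, 38, 37, 36, 31, 29, 22, 21, 19, 18, 13}
insert 33 → {45, 44, 43, 39, 38, 37, 36, 33, 31, 29, 22, 21, 19, 18, 13}

[55, 56, 47, 40, 58, 49]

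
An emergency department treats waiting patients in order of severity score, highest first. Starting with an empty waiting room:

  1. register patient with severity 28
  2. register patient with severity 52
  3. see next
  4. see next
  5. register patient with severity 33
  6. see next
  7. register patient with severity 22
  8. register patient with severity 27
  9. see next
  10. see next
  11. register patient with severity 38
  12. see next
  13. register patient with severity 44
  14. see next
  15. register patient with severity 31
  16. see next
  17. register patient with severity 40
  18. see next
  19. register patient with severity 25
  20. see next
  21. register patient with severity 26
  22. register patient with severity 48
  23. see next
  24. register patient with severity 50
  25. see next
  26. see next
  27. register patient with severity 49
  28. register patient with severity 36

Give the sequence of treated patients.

[52, 28, 33, 27, 22, 38, 44, 31, 40, 25, 48, 50, 26]

insert 28 → {28}
insert 52 → {52, 28}
see next → 52; now {28}
see next → 28; now {}
insert 33 → {33}
see next → 33; now {}
insert 22 → {22}
insert 27 → {27, 22}
see next → 27; now {22}
see next → 22; now {}
insert 38 → {38}
see next → 38; now {}
insert 44 → {44}
see next → 44; now {}
insert 31 → {31}
see next → 31; now {}
insert 40 → {40}
see next → 40; now {}
insert 25 → {25}
see next → 25; now {}
insert 26 → {26}
insert 48 → {48, 26}
see next → 48; now {26}
insert 50 → {50, 26}
see next → 50; now {26}
see next → 26; now {}
insert 49 → {49}
insert 36 → {49, 36}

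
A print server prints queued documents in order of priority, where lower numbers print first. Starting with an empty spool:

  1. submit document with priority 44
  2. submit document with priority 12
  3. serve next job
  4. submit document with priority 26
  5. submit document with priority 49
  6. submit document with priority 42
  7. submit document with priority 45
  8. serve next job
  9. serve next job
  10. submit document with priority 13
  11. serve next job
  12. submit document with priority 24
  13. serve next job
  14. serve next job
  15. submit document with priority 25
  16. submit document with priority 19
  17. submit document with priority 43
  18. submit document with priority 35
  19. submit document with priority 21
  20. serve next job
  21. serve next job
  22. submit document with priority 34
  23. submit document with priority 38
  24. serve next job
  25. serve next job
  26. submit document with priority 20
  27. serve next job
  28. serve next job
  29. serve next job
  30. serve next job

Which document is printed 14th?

43

insert 44 → {44}
insert 12 → {12, 44}
serve next job → 12; now {44}
insert 26 → {26, 44}
insert 49 → {26, 44, 49}
insert 42 → {26, 42, 44, 49}
insert 45 → {26, 42, 44, 45, 49}
serve next job → 26; now {42, 44, 45, 49}
serve next job → 42; now {44, 45, 49}
insert 13 → {13, 44, 45, 49}
serve next job → 13; now {44, 45, 49}
insert 24 → {24, 44, 45, 49}
serve next job → 24; now {44, 45, 49}
serve next job → 44; now {45, 49}
insert 25 → {25, 45, 49}
insert 19 → {19, 25, 45, 49}
insert 43 → {19, 25, 43, 45, 49}
insert 35 → {19, 25, 35, 43, 45, 49}
insert 21 → {19, 21, 25, 35, 43, 45, 49}
serve next job → 19; now {21, 25, 35, 43, 45, 49}
serve next job → 21; now {25, 35, 43, 45, 49}
insert 34 → {25, 34, 35, 43, 45, 49}
insert 38 → {25, 34, 35, 38, 43, 45, 49}
serve next job → 25; now {34, 35, 38, 43, 45, 49}
serve next job → 34; now {35, 38, 43, 45, 49}
insert 20 → {20, 35, 38, 43, 45, 49}
serve next job → 20; now {35, 38, 43, 45, 49}
serve next job → 35; now {38, 43, 45, 49}
serve next job → 38; now {43, 45, 49}
serve next job → 43; now {45, 49}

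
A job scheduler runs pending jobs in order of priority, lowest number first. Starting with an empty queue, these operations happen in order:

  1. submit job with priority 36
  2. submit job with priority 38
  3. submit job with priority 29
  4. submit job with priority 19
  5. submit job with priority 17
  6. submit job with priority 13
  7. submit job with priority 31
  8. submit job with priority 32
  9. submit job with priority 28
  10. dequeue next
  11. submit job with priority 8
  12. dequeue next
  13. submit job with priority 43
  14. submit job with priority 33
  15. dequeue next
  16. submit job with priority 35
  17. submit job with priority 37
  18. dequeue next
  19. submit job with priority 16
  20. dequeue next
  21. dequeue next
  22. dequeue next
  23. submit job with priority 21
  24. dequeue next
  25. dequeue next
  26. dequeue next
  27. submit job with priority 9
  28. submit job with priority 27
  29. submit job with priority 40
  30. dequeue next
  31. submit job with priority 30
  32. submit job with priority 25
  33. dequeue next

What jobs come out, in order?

13, 8, 17, 19, 16, 28, 29, 21, 31, 32, 9, 25

insert 36 → {36}
insert 38 → {36, 38}
insert 29 → {29, 36, 38}
insert 19 → {19, 29, 36, 38}
insert 17 → {17, 19, 29, 36, 38}
insert 13 → {13, 17, 19, 29, 36, 38}
insert 31 → {13, 17, 19, 29, 31, 36, 38}
insert 32 → {13, 17, 19, 29, 31, 32, 36, 38}
insert 28 → {13, 17, 19, 28, 29, 31, 32, 36, 38}
dequeue next → 13; now {17, 19, 28, 29, 31, 32, 36, 38}
insert 8 → {8, 17, 19, 28, 29, 31, 32, 36, 38}
dequeue next → 8; now {17, 19, 28, 29, 31, 32, 36, 38}
insert 43 → {17, 19, 28, 29, 31, 32, 36, 38, 43}
insert 33 → {17, 19, 28, 29, 31, 32, 33, 36, 38, 43}
dequeue next → 17; now {19, 28, 29, 31, 32, 33, 36, 38, 43}
insert 35 → {19, 28, 29, 31, 32, 33, 35, 36, 38, 43}
insert 37 → {19, 28, 29, 31, 32, 33, 35, 36, 37, 38, 43}
dequeue next → 19; now {28, 29, 31, 32, 33, 35, 36, 37, 38, 43}
insert 16 → {16, 28, 29, 31, 32, 33, 35, 36, 37, 38, 43}
dequeue next → 16; now {28, 29, 31, 32, 33, 35, 36, 37, 38, 43}
dequeue next → 28; now {29, 31, 32, 33, 35, 36, 37, 38, 43}
dequeue next → 29; now {31, 32, 33, 35, 36, 37, 38, 43}
insert 21 → {21, 31, 32, 33, 35, 36, 37, 38, 43}
dequeue next → 21; now {31, 32, 33, 35, 36, 37, 38, 43}
dequeue next → 31; now {32, 33, 35, 36, 37, 38, 43}
dequeue next → 32; now {33, 35, 36, 37, 38, 43}
insert 9 → {9, 33, 35, 36, 37, 38, 43}
insert 27 → {9, 27, 33, 35, 36, 37, 38, 43}
insert 40 → {9, 27, 33, 35, 36, 37, 38, 40, 43}
dequeue next → 9; now {27, 33, 35, 36, 37, 38, 40, 43}
insert 30 → {27, 30, 33, 35, 36, 37, 38, 40, 43}
insert 25 → {25, 27, 30, 33, 35, 36, 37, 38, 40, 43}
dequeue next → 25; now {27, 30, 33, 35, 36, 37, 38, 40, 43}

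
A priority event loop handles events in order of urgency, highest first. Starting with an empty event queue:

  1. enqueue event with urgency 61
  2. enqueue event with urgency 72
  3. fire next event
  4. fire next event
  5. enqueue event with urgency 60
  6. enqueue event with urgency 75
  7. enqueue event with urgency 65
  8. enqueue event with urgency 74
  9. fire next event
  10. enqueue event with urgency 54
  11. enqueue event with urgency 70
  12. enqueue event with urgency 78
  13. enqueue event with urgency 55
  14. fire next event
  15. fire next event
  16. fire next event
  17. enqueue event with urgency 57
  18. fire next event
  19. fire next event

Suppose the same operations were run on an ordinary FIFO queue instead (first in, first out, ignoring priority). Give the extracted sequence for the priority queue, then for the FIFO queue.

priority queue: 72, 61, 75, 78, 74, 70, 65, 60; FIFO queue: 61, 72, 60, 75, 65, 74, 54, 70

insert 61 → {61}
insert 72 → {72, 61}
fire next event → 72; now {61}
fire next event → 61; now {}
insert 60 → {60}
insert 75 → {75, 60}
insert 65 → {75, 65, 60}
insert 74 → {75, 74, 65, 60}
fire next event → 75; now {74, 65, 60}
insert 54 → {74, 65, 60, 54}
insert 70 → {74, 70, 65, 60, 54}
insert 78 → {78, 74, 70, 65, 60, 54}
insert 55 → {78, 74, 70, 65, 60, 55, 54}
fire next event → 78; now {74, 70, 65, 60, 55, 54}
fire next event → 74; now {70, 65, 60, 55, 54}
fire next event → 70; now {65, 60, 55, 54}
insert 57 → {65, 60, 57, 55, 54}
fire next event → 65; now {60, 57, 55, 54}
fire next event → 60; now {57, 55, 54}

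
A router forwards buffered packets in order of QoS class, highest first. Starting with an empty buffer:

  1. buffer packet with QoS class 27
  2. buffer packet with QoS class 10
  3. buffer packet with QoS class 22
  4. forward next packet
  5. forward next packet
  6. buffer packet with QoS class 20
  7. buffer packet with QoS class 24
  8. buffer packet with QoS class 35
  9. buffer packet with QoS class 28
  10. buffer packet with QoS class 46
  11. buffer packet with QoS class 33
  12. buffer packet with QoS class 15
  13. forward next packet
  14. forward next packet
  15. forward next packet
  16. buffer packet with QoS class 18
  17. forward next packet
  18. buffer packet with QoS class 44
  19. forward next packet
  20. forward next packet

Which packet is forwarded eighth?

24

insert 27 → {27}
insert 10 → {27, 10}
insert 22 → {27, 22, 10}
forward next packet → 27; now {22, 10}
forward next packet → 22; now {10}
insert 20 → {20, 10}
insert 24 → {24, 20, 10}
insert 35 → {35, 24, 20, 10}
insert 28 → {35, 28, 24, 20, 10}
insert 46 → {46, 35, 28, 24, 20, 10}
insert 33 → {46, 35, 33, 28, 24, 20, 10}
insert 15 → {46, 35, 33, 28, 24, 20, 15, 10}
forward next packet → 46; now {35, 33, 28, 24, 20, 15, 10}
forward next packet → 35; now {33, 28, 24, 20, 15, 10}
forward next packet → 33; now {28, 24, 20, 15, 10}
insert 18 → {28, 24, 20, 18, 15, 10}
forward next packet → 28; now {24, 20, 18, 15, 10}
insert 44 → {44, 24, 20, 18, 15, 10}
forward next packet → 44; now {24, 20, 18, 15, 10}
forward next packet → 24; now {20, 18, 15, 10}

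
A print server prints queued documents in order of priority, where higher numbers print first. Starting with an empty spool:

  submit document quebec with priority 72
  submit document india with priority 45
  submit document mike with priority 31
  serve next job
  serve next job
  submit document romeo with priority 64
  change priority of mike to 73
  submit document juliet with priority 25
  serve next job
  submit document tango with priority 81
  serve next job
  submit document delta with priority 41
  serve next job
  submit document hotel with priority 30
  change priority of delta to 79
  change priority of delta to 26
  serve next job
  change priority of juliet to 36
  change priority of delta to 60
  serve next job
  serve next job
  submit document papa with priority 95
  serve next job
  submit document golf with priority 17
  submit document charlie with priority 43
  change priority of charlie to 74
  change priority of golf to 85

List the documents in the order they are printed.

quebec → india → mike → tango → romeo → hotel → delta → juliet → papa

add quebec (priority 72) → {quebec:72}
add india (priority 45) → {quebec:72, india:45}
add mike (priority 31) → {quebec:72, india:45, mike:31}
serve next job → quebec; now {india:45, mike:31}
serve next job → india; now {mike:31}
add romeo (priority 64) → {romeo:64, mike:31}
update mike to priority 73 → {mike:73, romeo:64}
add juliet (priority 25) → {mike:73, romeo:64, juliet:25}
serve next job → mike; now {romeo:64, juliet:25}
add tango (priority 81) → {tango:81, romeo:64, juliet:25}
serve next job → tango; now {romeo:64, juliet:25}
add delta (priority 41) → {romeo:64, delta:41, juliet:25}
serve next job → romeo; now {delta:41, juliet:25}
add hotel (priority 30) → {delta:41, hotel:30, juliet:25}
update delta to priority 79 → {delta:79, hotel:30, juliet:25}
update delta to priority 26 → {hotel:30, delta:26, juliet:25}
serve next job → hotel; now {delta:26, juliet:25}
update juliet to priority 36 → {juliet:36, delta:26}
update delta to priority 60 → {delta:60, juliet:36}
serve next job → delta; now {juliet:36}
serve next job → juliet; now {}
add papa (priority 95) → {papa:95}
serve next job → papa; now {}
add golf (priority 17) → {golf:17}
add charlie (priority 43) → {charlie:43, golf:17}
update charlie to priority 74 → {charlie:74, golf:17}
update golf to priority 85 → {golf:85, charlie:74}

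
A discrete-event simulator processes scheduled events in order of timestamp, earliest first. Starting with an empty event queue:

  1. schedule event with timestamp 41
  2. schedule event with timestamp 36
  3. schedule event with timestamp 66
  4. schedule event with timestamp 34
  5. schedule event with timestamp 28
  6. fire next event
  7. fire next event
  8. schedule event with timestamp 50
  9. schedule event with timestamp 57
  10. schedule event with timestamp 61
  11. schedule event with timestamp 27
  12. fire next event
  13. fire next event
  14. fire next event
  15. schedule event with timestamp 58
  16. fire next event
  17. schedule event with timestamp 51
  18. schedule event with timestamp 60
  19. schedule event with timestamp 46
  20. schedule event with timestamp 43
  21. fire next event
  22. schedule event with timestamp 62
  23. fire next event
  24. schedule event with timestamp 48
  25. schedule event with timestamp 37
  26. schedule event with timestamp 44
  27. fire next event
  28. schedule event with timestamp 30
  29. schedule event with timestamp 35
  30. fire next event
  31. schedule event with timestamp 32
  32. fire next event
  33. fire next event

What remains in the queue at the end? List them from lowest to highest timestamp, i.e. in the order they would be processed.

insert 41 → {41}
insert 36 → {36, 41}
insert 66 → {36, 41, 66}
insert 34 → {34, 36, 41, 66}
insert 28 → {28, 34, 36, 41, 66}
fire next event → 28; now {34, 36, 41, 66}
fire next event → 34; now {36, 41, 66}
insert 50 → {36, 41, 50, 66}
insert 57 → {36, 41, 50, 57, 66}
insert 61 → {36, 41, 50, 57, 61, 66}
insert 27 → {27, 36, 41, 50, 57, 61, 66}
fire next event → 27; now {36, 41, 50, 57, 61, 66}
fire next event → 36; now {41, 50, 57, 61, 66}
fire next event → 41; now {50, 57, 61, 66}
insert 58 → {50, 57, 58, 61, 66}
fire next event → 50; now {57, 58, 61, 66}
insert 51 → {51, 57, 58, 61, 66}
insert 60 → {51, 57, 58, 60, 61, 66}
insert 46 → {46, 51, 57, 58, 60, 61, 66}
insert 43 → {43, 46, 51, 57, 58, 60, 61, 66}
fire next event → 43; now {46, 51, 57, 58, 60, 61, 66}
insert 62 → {46, 51, 57, 58, 60, 61, 62, 66}
fire next event → 46; now {51, 57, 58, 60, 61, 62, 66}
insert 48 → {48, 51, 57, 58, 60, 61, 62, 66}
insert 37 → {37, 48, 51, 57, 58, 60, 61, 62, 66}
insert 44 → {37, 44, 48, 51, 57, 58, 60, 61, 62, 66}
fire next event → 37; now {44, 48, 51, 57, 58, 60, 61, 62, 66}
insert 30 → {30, 44, 48, 51, 57, 58, 60, 61, 62, 66}
insert 35 → {30, 35, 44, 48, 51, 57, 58, 60, 61, 62, 66}
fire next event → 30; now {35, 44, 48, 51, 57, 58, 60, 61, 62, 66}
insert 32 → {32, 35, 44, 48, 51, 57, 58, 60, 61, 62, 66}
fire next event → 32; now {35, 44, 48, 51, 57, 58, 60, 61, 62, 66}
fire next event → 35; now {44, 48, 51, 57, 58, 60, 61, 62, 66}

44, 48, 51, 57, 58, 60, 61, 62, 66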